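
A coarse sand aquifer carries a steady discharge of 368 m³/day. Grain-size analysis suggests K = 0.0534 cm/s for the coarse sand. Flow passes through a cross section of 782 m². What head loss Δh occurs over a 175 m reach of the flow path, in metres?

1.78

Convert K: 0.0534 cm/s × 864 = 46.14 m/day.
From Q = K·A·i, i = Q / (K·A) = 368 / (46.14 × 782.0) = 0.01020.
Head loss Δh = i · L = 0.01020 × 175 = 1.785 m.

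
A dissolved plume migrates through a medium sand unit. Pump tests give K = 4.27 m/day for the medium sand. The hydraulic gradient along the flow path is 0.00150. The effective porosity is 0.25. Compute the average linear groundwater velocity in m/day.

Hydraulic gradient i = 0.00150.
Darcy flux q = K · i = 4.270 × 0.001500 = 0.006405 m/day.
Seepage velocity v = q / n_e = 0.006405 / 0.25 = 0.02562 m/day.

0.0256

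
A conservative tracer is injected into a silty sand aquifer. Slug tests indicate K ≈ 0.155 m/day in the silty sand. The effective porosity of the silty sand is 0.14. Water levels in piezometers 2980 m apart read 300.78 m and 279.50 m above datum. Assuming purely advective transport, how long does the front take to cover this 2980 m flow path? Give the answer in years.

Hydraulic gradient i = (300.78 − 279.50) / 2980 = 21.28 / 2980 = 0.007141.
Darcy flux q = K · i = 0.1550 × 0.007141 = 0.001107 m/day.
Seepage velocity v = q / n_e = 0.001107 / 0.14 = 0.007906 m/day.
Travel time t = L / v = 2980 / 0.007906 = 3.769e+05 days = 1032 years.

1030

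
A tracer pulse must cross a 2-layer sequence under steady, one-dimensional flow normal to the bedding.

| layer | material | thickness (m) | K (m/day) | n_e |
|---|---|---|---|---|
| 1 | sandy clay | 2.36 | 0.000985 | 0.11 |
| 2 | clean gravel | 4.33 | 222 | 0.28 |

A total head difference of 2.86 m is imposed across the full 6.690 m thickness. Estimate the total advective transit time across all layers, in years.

3.38

With flow normal to the layers, continuity requires the same specific discharge q through every layer.
Σ(b_i/K_i) = 2.36/0.000985 + 4.33/222 = 2396 d.
q = Δh / Σ(b_i/K_i) = 2.86 / 2396 = 0.001194 m/day.
In each layer the seepage velocity is v_i = q/n_i, so the layer transit time is t_i = b_i·n_i / q:
  layer 1 (sandy clay): t_1 = 2.36 × 0.11 / 0.001194 = 217.5 d
  layer 2 (clean gravel): t_2 = 4.33 × 0.28 / 0.001194 = 1016 d
Total t = Σ t_i = 1233 days = 3.376 years.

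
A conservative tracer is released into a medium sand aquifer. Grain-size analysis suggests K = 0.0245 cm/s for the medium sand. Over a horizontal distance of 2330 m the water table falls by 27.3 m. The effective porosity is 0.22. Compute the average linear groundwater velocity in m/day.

Convert K: 0.0245 cm/s × 864 = 21.17 m/day.
Hydraulic gradient i = Δh / L = 27.3 / 2330 = 0.01172.
Darcy flux q = K · i = 21.17 × 0.01172 = 0.2480 m/day.
Seepage velocity v = q / n_e = 0.2480 / 0.22 = 1.127 m/day.

1.13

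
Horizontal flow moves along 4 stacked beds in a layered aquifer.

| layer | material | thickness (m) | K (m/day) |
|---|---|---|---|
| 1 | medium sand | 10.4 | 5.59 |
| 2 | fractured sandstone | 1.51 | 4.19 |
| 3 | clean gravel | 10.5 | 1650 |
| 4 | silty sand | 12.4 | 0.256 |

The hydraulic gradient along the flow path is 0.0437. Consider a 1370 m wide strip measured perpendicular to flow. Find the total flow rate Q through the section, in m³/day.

1.04e+06

Flow is parallel to layering, so each bed carries its own Darcy discharge and the transmissivities add.
Σ(K_i·b_i) = 5.59×10.4 + 4.19×1.51 + 1650×10.5 + 0.256×12.4 = 17393 m²/day.
Hydraulic gradient i = 0.0437.
Q = Σ(K_i·b_i) · W · i = 17393 × 1370 × 0.04370 = 1.041e+06 m³/day.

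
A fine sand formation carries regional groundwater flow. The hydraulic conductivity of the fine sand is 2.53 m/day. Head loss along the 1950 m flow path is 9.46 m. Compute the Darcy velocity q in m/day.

0.0123

Hydraulic gradient i = Δh / L = 9.46 / 1950 = 0.004851.
Specific discharge q = K · i = 2.530 × 0.004851 = 0.01227 m/day.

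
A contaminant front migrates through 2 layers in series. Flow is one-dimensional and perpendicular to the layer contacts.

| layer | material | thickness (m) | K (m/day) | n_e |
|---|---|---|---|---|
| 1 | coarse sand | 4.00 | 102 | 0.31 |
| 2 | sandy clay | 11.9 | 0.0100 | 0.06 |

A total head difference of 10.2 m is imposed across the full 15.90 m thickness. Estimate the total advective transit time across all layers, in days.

With flow normal to the layers, continuity requires the same specific discharge q through every layer.
Σ(b_i/K_i) = 4.00/102 + 11.9/0.0100 = 1190 d.
q = Δh / Σ(b_i/K_i) = 10.2 / 1190 = 0.008571 m/day.
In each layer the seepage velocity is v_i = q/n_i, so the layer transit time is t_i = b_i·n_i / q:
  layer 1 (coarse sand): t_1 = 4.00 × 0.31 / 0.008571 = 144.7 d
  layer 2 (sandy clay): t_2 = 11.9 × 0.06 / 0.008571 = 83.30 d
Total t = Σ t_i = 228.0 days.

228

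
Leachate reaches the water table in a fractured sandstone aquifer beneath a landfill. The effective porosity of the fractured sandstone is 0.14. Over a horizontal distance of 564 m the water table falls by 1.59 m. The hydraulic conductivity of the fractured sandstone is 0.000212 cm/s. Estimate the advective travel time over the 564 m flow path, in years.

Convert K: 0.000212 cm/s × 864 = 0.1832 m/day.
Hydraulic gradient i = Δh / L = 1.59 / 564 = 0.002819.
Darcy flux q = K · i = 0.1832 × 0.002819 = 0.0005164 m/day.
Seepage velocity v = q / n_e = 0.0005164 / 0.14 = 0.003688 m/day.
Travel time t = L / v = 564 / 0.003688 = 1.529e+05 days = 418.6 years.

419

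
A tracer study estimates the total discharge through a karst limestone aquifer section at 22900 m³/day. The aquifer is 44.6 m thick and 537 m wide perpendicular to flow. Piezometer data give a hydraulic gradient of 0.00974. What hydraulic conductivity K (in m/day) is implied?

98.2

Cross-sectional area A = 537 × 44.6 = 23950 m².
Hydraulic gradient i = 0.00974.
From Q = K·A·i, K = Q / (A·i) = 22900 / (23950 × 0.009740) = 98.17 m/day.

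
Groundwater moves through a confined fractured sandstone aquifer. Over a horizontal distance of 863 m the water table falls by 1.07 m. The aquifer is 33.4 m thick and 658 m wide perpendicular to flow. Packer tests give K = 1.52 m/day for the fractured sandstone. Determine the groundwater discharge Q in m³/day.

Cross-sectional area A = 658 × 33.4 = 21977 m².
Hydraulic gradient i = Δh / L = 1.07 / 863 = 0.001240.
Darcy's law: Q = K · A · i = 1.520 × 21977 × 0.001240 = 41.42 m³/day.

41.4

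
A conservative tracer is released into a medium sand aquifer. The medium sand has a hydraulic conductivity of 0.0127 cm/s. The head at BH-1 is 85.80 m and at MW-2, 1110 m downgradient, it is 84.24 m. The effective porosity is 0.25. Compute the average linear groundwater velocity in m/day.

Convert K: 0.0127 cm/s × 864 = 10.97 m/day.
Hydraulic gradient i = (85.80 − 84.24) / 1110 = 1.56 / 1110 = 0.001405.
Darcy flux q = K · i = 10.97 × 0.001405 = 0.01542 m/day.
Seepage velocity v = q / n_e = 0.01542 / 0.25 = 0.06168 m/day.

0.0617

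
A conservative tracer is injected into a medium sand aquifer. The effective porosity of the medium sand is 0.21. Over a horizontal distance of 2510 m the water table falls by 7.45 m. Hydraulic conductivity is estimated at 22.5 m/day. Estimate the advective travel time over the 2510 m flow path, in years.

Hydraulic gradient i = Δh / L = 7.45 / 2510 = 0.002968.
Darcy flux q = K · i = 22.50 × 0.002968 = 0.06678 m/day.
Seepage velocity v = q / n_e = 0.06678 / 0.21 = 0.3180 m/day.
Travel time t = L / v = 2510 / 0.3180 = 7893 days = 21.61 years.

21.6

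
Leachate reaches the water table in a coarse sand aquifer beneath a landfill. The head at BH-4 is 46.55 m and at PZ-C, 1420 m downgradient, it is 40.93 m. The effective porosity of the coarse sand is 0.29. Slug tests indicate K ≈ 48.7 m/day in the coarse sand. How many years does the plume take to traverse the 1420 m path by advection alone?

5.85

Hydraulic gradient i = (46.55 − 40.93) / 1420 = 5.62 / 1420 = 0.003958.
Darcy flux q = K · i = 48.70 × 0.003958 = 0.1927 m/day.
Seepage velocity v = q / n_e = 0.1927 / 0.29 = 0.6646 m/day.
Travel time t = L / v = 1420 / 0.6646 = 2137 days = 5.850 years.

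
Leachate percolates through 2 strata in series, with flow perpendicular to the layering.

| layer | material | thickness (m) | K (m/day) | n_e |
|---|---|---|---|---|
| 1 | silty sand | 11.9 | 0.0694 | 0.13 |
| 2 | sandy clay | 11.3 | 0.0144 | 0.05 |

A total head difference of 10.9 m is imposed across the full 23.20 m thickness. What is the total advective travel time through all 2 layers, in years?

With flow normal to the layers, continuity requires the same specific discharge q through every layer.
Σ(b_i/K_i) = 11.9/0.0694 + 11.3/0.0144 = 956.2 d.
q = Δh / Σ(b_i/K_i) = 10.9 / 956.2 = 0.01140 m/day.
In each layer the seepage velocity is v_i = q/n_i, so the layer transit time is t_i = b_i·n_i / q:
  layer 1 (silty sand): t_1 = 11.9 × 0.13 / 0.01140 = 135.7 d
  layer 2 (sandy clay): t_2 = 11.3 × 0.05 / 0.01140 = 49.56 d
Total t = Σ t_i = 185.3 days = 0.5073 years.

0.507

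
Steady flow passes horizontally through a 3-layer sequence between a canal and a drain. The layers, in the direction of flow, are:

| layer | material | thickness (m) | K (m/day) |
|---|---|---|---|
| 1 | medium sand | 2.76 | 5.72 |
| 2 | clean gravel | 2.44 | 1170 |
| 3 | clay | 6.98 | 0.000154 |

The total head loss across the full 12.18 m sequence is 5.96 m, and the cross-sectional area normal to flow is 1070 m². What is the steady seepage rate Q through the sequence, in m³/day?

0.141

Flow is perpendicular to layering, so the layers act in series and the equivalent K is the thickness-weighted harmonic mean.
Total thickness L = 2.76 + 2.44 + 6.98 = 12.18 m.
Σ(b_i/K_i) = 2.76/5.72 + 2.44/1170 + 6.98/0.000154 = 45325 d.
K_eq = L / Σ(b_i/K_i) = 12.18 / 45325 = 0.0002687 m/day.
Q = K_eq · A · (Δh/L) = 0.0002687 × 1070 × (5.96/12.18) = 0.1407 m³/day.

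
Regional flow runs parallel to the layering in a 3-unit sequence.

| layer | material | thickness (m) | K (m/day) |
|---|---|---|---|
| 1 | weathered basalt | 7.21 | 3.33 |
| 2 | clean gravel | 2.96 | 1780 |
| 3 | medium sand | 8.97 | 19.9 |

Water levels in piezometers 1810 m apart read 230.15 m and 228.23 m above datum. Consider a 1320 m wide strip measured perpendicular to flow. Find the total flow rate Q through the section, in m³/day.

7660

Flow is parallel to layering, so each bed carries its own Darcy discharge and the transmissivities add.
Σ(K_i·b_i) = 3.33×7.21 + 1780×2.96 + 19.9×8.97 = 5471 m²/day.
Hydraulic gradient i = (230.15 − 228.23) / 1810 = 1.92 / 1810 = 0.001061.
Q = Σ(K_i·b_i) · W · i = 5471 × 1320 × 0.001061 = 7661 m³/day.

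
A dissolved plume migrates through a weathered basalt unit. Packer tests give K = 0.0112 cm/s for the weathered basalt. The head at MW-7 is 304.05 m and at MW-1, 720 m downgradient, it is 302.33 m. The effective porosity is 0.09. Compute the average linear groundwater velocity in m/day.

0.257

Convert K: 0.0112 cm/s × 864 = 9.677 m/day.
Hydraulic gradient i = (304.05 − 302.33) / 720 = 1.72 / 720 = 0.002389.
Darcy flux q = K · i = 9.677 × 0.002389 = 0.02312 m/day.
Seepage velocity v = q / n_e = 0.02312 / 0.09 = 0.2569 m/day.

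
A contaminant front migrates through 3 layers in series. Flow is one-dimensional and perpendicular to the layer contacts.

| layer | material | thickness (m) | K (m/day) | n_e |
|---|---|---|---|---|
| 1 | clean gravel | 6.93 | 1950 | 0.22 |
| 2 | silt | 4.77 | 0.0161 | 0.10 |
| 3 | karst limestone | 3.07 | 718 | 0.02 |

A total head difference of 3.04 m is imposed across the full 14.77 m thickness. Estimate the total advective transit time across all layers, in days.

201

With flow normal to the layers, continuity requires the same specific discharge q through every layer.
Σ(b_i/K_i) = 6.93/1950 + 4.77/0.0161 + 3.07/718 = 296.3 d.
q = Δh / Σ(b_i/K_i) = 3.04 / 296.3 = 0.01026 m/day.
In each layer the seepage velocity is v_i = q/n_i, so the layer transit time is t_i = b_i·n_i / q:
  layer 1 (clean gravel): t_1 = 6.93 × 0.22 / 0.01026 = 148.6 d
  layer 2 (silt): t_2 = 4.77 × 0.10 / 0.01026 = 46.49 d
  layer 3 (karst limestone): t_3 = 3.07 × 0.02 / 0.01026 = 5.984 d
Total t = Σ t_i = 201.1 days.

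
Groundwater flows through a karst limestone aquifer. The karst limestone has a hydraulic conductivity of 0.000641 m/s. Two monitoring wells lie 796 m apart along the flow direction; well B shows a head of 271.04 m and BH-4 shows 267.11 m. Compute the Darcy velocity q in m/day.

0.273

Convert K: 0.000641 m/s × 86400 = 55.38 m/day.
Hydraulic gradient i = (271.04 − 267.11) / 796 = 3.93 / 796 = 0.004937.
Specific discharge q = K · i = 55.38 × 0.004937 = 0.2734 m/day.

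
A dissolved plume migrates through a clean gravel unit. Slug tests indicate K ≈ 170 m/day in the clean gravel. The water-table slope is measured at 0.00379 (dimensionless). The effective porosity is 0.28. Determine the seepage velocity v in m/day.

Hydraulic gradient i = 0.00379.
Darcy flux q = K · i = 170.0 × 0.003790 = 0.6443 m/day.
Seepage velocity v = q / n_e = 0.6443 / 0.28 = 2.301 m/day.

2.30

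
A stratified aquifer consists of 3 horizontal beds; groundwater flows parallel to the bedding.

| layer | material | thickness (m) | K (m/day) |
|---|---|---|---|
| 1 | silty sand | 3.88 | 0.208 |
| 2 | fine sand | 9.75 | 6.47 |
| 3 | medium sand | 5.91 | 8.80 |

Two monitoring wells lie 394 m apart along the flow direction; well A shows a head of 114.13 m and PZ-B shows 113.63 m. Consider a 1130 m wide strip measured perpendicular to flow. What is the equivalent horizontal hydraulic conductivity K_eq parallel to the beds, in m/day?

5.93

Flow is parallel to layering, so each bed carries its own Darcy discharge and the transmissivities add.
Σ(K_i·b_i) = 0.208×3.88 + 6.47×9.75 + 8.80×5.91 = 115.9 m²/day.
Total thickness b = 19.54 m, so K_eq = Σ(K_i·b_i)/b = 5.931 m/day.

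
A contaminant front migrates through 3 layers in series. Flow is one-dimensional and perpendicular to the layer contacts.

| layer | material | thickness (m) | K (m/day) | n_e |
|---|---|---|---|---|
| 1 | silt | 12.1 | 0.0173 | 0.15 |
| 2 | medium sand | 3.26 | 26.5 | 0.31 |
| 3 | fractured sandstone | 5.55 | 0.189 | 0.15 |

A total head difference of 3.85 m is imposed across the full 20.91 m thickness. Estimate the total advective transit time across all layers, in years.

With flow normal to the layers, continuity requires the same specific discharge q through every layer.
Σ(b_i/K_i) = 12.1/0.0173 + 3.26/26.5 + 5.55/0.189 = 728.9 d.
q = Δh / Σ(b_i/K_i) = 3.85 / 728.9 = 0.005282 m/day.
In each layer the seepage velocity is v_i = q/n_i, so the layer transit time is t_i = b_i·n_i / q:
  layer 1 (silt): t_1 = 12.1 × 0.15 / 0.005282 = 343.6 d
  layer 2 (medium sand): t_2 = 3.26 × 0.31 / 0.005282 = 191.3 d
  layer 3 (fractured sandstone): t_3 = 5.55 × 0.15 / 0.005282 = 157.6 d
Total t = Σ t_i = 692.6 days = 1.896 years.

1.90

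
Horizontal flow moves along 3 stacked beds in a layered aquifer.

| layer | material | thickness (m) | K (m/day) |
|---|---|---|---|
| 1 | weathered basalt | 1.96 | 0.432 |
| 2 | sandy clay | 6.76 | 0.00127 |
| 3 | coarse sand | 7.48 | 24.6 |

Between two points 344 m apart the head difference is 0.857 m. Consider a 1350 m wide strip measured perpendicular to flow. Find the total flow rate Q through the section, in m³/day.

622

Flow is parallel to layering, so each bed carries its own Darcy discharge and the transmissivities add.
Σ(K_i·b_i) = 0.432×1.96 + 0.00127×6.76 + 24.6×7.48 = 184.9 m²/day.
Hydraulic gradient i = Δh / L = 0.857 / 344 = 0.002491.
Q = Σ(K_i·b_i) · W · i = 184.9 × 1350 × 0.002491 = 621.7 m³/day.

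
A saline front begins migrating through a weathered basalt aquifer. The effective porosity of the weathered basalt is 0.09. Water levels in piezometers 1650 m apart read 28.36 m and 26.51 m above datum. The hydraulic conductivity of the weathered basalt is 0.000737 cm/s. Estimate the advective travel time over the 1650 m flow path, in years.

569

Convert K: 0.000737 cm/s × 864 = 0.6368 m/day.
Hydraulic gradient i = (28.36 − 26.51) / 1650 = 1.85 / 1650 = 0.001121.
Darcy flux q = K · i = 0.6368 × 0.001121 = 0.0007140 m/day.
Seepage velocity v = q / n_e = 0.0007140 / 0.09 = 0.007933 m/day.
Travel time t = L / v = 1650 / 0.007933 = 2.080e+05 days = 569.5 years.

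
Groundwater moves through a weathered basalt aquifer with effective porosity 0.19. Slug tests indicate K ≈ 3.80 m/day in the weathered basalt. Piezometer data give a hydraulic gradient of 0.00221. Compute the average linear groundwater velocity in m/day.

0.0442

Hydraulic gradient i = 0.00221.
Darcy flux q = K · i = 3.800 × 0.002210 = 0.008398 m/day.
Seepage velocity v = q / n_e = 0.008398 / 0.19 = 0.04420 m/day.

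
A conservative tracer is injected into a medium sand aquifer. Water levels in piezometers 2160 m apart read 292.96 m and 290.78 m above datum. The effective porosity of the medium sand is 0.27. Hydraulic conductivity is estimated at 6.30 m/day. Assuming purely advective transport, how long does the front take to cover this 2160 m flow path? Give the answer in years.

Hydraulic gradient i = (292.96 − 290.78) / 2160 = 2.18 / 2160 = 0.001009.
Darcy flux q = K · i = 6.300 × 0.001009 = 0.006358 m/day.
Seepage velocity v = q / n_e = 0.006358 / 0.27 = 0.02355 m/day.
Travel time t = L / v = 2160 / 0.02355 = 91722 days = 251.1 years.

251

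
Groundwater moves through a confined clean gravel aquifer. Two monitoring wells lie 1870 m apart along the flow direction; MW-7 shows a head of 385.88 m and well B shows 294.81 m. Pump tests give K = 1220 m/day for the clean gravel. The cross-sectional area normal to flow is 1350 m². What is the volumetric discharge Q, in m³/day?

80200

Hydraulic gradient i = (385.88 − 294.81) / 1870 = 91.07 / 1870 = 0.04870.
Darcy's law: Q = K · A · i = 1220 × 1350 × 0.04870 = 80210 m³/day.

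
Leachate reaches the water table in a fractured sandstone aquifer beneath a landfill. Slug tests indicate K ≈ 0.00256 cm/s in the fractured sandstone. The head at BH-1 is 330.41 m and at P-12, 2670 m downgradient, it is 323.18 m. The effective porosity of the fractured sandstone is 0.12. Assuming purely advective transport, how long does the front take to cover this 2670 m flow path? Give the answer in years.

146

Convert K: 0.00256 cm/s × 864 = 2.212 m/day.
Hydraulic gradient i = (330.41 − 323.18) / 2670 = 7.23 / 2670 = 0.002708.
Darcy flux q = K · i = 2.212 × 0.002708 = 0.005989 m/day.
Seepage velocity v = q / n_e = 0.005989 / 0.12 = 0.04991 m/day.
Travel time t = L / v = 2670 / 0.04991 = 53495 days = 146.5 years.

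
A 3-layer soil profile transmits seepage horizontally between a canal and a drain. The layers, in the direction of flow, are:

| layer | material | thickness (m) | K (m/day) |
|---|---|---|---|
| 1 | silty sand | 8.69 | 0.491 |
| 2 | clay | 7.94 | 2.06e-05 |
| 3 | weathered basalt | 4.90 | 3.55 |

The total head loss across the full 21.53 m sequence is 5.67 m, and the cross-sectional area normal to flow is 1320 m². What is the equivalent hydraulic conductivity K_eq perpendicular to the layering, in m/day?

5.59e-05

Flow is perpendicular to layering, so the layers act in series and the equivalent K is the thickness-weighted harmonic mean.
Total thickness L = 8.69 + 7.94 + 4.90 = 21.53 m.
Σ(b_i/K_i) = 8.69/0.491 + 7.94/2.06e-05 + 4.90/3.55 = 3.855e+05 d.
K_eq = L / Σ(b_i/K_i) = 21.53 / 3.855e+05 = 5.586e-05 m/day.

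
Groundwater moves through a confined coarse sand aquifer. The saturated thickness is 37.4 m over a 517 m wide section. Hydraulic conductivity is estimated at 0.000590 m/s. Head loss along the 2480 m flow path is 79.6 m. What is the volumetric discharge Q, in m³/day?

Convert K: 0.000590 m/s × 86400 = 50.98 m/day.
Cross-sectional area A = 517 × 37.4 = 19336 m².
Hydraulic gradient i = Δh / L = 79.6 / 2480 = 0.03210.
Darcy's law: Q = K · A · i = 50.98 × 19336 × 0.03210 = 31637 m³/day.

31600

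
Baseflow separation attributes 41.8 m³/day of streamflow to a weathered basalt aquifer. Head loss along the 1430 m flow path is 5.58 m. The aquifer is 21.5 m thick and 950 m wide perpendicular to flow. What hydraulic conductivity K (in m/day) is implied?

Cross-sectional area A = 950 × 21.5 = 20425 m².
Hydraulic gradient i = Δh / L = 5.58 / 1430 = 0.003902.
From Q = K·A·i, K = Q / (A·i) = 41.8 / (20425 × 0.003902) = 0.5245 m/day.

0.524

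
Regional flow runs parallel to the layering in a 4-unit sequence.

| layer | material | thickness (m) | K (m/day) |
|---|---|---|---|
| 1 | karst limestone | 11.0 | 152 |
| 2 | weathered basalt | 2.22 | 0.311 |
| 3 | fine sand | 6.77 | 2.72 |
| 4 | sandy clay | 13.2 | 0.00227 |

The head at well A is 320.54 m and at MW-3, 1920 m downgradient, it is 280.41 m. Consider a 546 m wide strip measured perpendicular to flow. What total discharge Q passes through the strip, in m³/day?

19300

Flow is parallel to layering, so each bed carries its own Darcy discharge and the transmissivities add.
Σ(K_i·b_i) = 152×11.0 + 0.311×2.22 + 2.72×6.77 + 0.00227×13.2 = 1691 m²/day.
Hydraulic gradient i = (320.54 − 280.41) / 1920 = 40.13 / 1920 = 0.02090.
Q = Σ(K_i·b_i) · W · i = 1691 × 546 × 0.02090 = 19299 m³/day.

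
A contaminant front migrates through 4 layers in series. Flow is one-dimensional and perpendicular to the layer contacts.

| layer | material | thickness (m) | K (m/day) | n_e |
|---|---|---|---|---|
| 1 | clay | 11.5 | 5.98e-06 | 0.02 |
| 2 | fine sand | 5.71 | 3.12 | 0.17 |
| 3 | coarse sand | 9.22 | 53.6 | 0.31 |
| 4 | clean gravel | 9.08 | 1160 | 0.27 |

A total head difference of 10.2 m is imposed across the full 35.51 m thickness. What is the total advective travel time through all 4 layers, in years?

With flow normal to the layers, continuity requires the same specific discharge q through every layer.
Σ(b_i/K_i) = 11.5/5.98e-06 + 5.71/3.12 + 9.22/53.6 + 9.08/1160 = 1.923e+06 d.
q = Δh / Σ(b_i/K_i) = 10.2 / 1.923e+06 = 5.304e-06 m/day.
In each layer the seepage velocity is v_i = q/n_i, so the layer transit time is t_i = b_i·n_i / q:
  layer 1 (clay): t_1 = 11.5 × 0.02 / 5.304e-06 = 43364 d
  layer 2 (fine sand): t_2 = 5.71 × 0.17 / 5.304e-06 = 1.830e+05 d
  layer 3 (coarse sand): t_3 = 9.22 × 0.31 / 5.304e-06 = 5.389e+05 d
  layer 4 (clean gravel): t_4 = 9.08 × 0.27 / 5.304e-06 = 4.622e+05 d
Total t = Σ t_i = 1.227e+06 days = 3361 years.

3360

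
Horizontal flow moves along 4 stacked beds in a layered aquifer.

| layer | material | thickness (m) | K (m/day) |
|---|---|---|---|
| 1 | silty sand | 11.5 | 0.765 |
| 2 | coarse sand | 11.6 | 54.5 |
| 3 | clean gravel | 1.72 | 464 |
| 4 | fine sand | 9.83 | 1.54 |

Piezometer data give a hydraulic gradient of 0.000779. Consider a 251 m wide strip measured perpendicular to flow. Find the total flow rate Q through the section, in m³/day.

Flow is parallel to layering, so each bed carries its own Darcy discharge and the transmissivities add.
Σ(K_i·b_i) = 0.765×11.5 + 54.5×11.6 + 464×1.72 + 1.54×9.83 = 1454 m²/day.
Hydraulic gradient i = 0.000779.
Q = Σ(K_i·b_i) · W · i = 1454 × 251 × 0.0007790 = 284.3 m³/day.

284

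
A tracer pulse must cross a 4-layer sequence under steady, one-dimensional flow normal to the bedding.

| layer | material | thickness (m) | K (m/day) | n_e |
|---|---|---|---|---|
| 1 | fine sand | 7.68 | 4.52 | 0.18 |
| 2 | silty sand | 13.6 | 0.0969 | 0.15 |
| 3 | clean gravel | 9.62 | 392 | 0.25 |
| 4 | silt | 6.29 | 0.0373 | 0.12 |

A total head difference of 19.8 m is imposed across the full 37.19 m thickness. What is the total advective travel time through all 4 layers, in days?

With flow normal to the layers, continuity requires the same specific discharge q through every layer.
Σ(b_i/K_i) = 7.68/4.52 + 13.6/0.0969 + 9.62/392 + 6.29/0.0373 = 310.7 d.
q = Δh / Σ(b_i/K_i) = 19.8 / 310.7 = 0.06373 m/day.
In each layer the seepage velocity is v_i = q/n_i, so the layer transit time is t_i = b_i·n_i / q:
  layer 1 (fine sand): t_1 = 7.68 × 0.18 / 0.06373 = 21.69 d
  layer 2 (silty sand): t_2 = 13.6 × 0.15 / 0.06373 = 32.01 d
  layer 3 (clean gravel): t_3 = 9.62 × 0.25 / 0.06373 = 37.74 d
  layer 4 (silt): t_4 = 6.29 × 0.12 / 0.06373 = 11.84 d
Total t = Σ t_i = 103.3 days.

103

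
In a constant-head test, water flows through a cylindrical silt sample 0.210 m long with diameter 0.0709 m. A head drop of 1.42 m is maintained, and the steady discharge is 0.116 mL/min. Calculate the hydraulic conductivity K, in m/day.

Cross-sectional area A = π·(d/2)² = π × (0.0709/2)² = 0.003948 m².
Convert discharge: 0.116 mL/min = 1.933e-09 m³/s.
Darcy's law rearranged: K = Q·L / (A·Δh) = 1.933e-09 × 0.210 / (0.003948 × 1.42) = 7.242e-08 m/s = 0.006257 m/day.

0.00626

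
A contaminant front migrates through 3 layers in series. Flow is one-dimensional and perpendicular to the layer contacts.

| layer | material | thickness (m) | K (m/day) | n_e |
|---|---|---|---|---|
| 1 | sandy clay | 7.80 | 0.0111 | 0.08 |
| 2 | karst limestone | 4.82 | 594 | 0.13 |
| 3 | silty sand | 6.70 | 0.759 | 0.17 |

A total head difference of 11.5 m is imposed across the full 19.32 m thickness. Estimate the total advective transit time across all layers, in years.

With flow normal to the layers, continuity requires the same specific discharge q through every layer.
Σ(b_i/K_i) = 7.80/0.0111 + 4.82/594 + 6.70/0.759 = 711.5 d.
q = Δh / Σ(b_i/K_i) = 11.5 / 711.5 = 0.01616 m/day.
In each layer the seepage velocity is v_i = q/n_i, so the layer transit time is t_i = b_i·n_i / q:
  layer 1 (sandy clay): t_1 = 7.80 × 0.08 / 0.01616 = 38.61 d
  layer 2 (karst limestone): t_2 = 4.82 × 0.13 / 0.01616 = 38.77 d
  layer 3 (silty sand): t_3 = 6.70 × 0.17 / 0.01616 = 70.47 d
Total t = Σ t_i = 147.9 days = 0.4048 years.

0.405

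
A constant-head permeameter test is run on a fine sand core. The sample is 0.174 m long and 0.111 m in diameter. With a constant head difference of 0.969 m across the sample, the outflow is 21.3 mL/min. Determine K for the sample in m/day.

0.569

Cross-sectional area A = π·(d/2)² = π × (0.111/2)² = 0.009677 m².
Convert discharge: 21.3 mL/min = 3.550e-07 m³/s.
Darcy's law rearranged: K = Q·L / (A·Δh) = 3.550e-07 × 0.174 / (0.009677 × 0.969) = 6.587e-06 m/s = 0.5692 m/day.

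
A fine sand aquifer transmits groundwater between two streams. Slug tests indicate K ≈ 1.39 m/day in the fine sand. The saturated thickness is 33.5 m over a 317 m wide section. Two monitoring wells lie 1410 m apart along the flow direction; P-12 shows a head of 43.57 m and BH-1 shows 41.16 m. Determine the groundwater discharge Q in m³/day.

Cross-sectional area A = 317 × 33.5 = 10620 m².
Hydraulic gradient i = (43.57 − 41.16) / 1410 = 2.41 / 1410 = 0.001709.
Darcy's law: Q = K · A · i = 1.390 × 10620 × 0.001709 = 25.23 m³/day.

25.2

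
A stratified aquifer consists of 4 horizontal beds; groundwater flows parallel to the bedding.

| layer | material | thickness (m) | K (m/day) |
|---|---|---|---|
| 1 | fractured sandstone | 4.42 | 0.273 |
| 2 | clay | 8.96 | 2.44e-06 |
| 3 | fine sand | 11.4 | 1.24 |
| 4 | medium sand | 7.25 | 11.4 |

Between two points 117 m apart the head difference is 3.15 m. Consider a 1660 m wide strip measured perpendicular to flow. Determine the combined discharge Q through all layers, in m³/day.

Flow is parallel to layering, so each bed carries its own Darcy discharge and the transmissivities add.
Σ(K_i·b_i) = 0.273×4.42 + 2.44e-06×8.96 + 1.24×11.4 + 11.4×7.25 = 97.99 m²/day.
Hydraulic gradient i = Δh / L = 3.15 / 117 = 0.02692.
Q = Σ(K_i·b_i) · W · i = 97.99 × 1660 × 0.02692 = 4380 m³/day.

4380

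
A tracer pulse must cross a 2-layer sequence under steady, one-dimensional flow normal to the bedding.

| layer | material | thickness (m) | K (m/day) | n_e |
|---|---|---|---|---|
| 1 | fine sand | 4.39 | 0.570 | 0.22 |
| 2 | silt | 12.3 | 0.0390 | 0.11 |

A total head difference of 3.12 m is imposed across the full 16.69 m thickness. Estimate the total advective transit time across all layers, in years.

0.657

With flow normal to the layers, continuity requires the same specific discharge q through every layer.
Σ(b_i/K_i) = 4.39/0.570 + 12.3/0.0390 = 323.1 d.
q = Δh / Σ(b_i/K_i) = 3.12 / 323.1 = 0.009657 m/day.
In each layer the seepage velocity is v_i = q/n_i, so the layer transit time is t_i = b_i·n_i / q:
  layer 1 (fine sand): t_1 = 4.39 × 0.22 / 0.009657 = 100.0 d
  layer 2 (silt): t_2 = 12.3 × 0.11 / 0.009657 = 140.1 d
Total t = Σ t_i = 240.1 days = 0.6574 years.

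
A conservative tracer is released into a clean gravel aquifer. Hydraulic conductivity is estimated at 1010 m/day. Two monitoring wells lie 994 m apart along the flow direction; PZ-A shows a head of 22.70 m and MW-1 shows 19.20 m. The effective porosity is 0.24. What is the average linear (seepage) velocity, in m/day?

14.8

Hydraulic gradient i = (22.70 − 19.20) / 994 = 3.5 / 994 = 0.003521.
Darcy flux q = K · i = 1010 × 0.003521 = 3.556 m/day.
Seepage velocity v = q / n_e = 3.556 / 0.24 = 14.82 m/day.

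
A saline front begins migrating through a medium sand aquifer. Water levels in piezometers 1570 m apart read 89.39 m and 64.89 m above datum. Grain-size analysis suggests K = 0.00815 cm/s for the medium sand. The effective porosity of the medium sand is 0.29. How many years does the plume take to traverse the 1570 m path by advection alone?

11.3

Convert K: 0.00815 cm/s × 864 = 7.042 m/day.
Hydraulic gradient i = (89.39 − 64.89) / 1570 = 24.5 / 1570 = 0.01561.
Darcy flux q = K · i = 7.042 × 0.01561 = 0.1099 m/day.
Seepage velocity v = q / n_e = 0.1099 / 0.29 = 0.3789 m/day.
Travel time t = L / v = 1570 / 0.3789 = 4143 days = 11.34 years.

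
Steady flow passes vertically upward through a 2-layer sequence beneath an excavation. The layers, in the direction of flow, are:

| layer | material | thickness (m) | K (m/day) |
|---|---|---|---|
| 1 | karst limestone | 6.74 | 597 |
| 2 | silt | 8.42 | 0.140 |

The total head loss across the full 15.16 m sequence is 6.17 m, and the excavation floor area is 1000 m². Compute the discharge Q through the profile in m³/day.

103

Flow is perpendicular to layering, so the layers act in series and the equivalent K is the thickness-weighted harmonic mean.
Total thickness L = 6.74 + 8.42 = 15.16 m.
Σ(b_i/K_i) = 6.74/597 + 8.42/0.140 = 60.15 d.
K_eq = L / Σ(b_i/K_i) = 15.16 / 60.15 = 0.2520 m/day.
Q = K_eq · A · (Δh/L) = 0.2520 × 1000 × (6.17/15.16) = 102.6 m³/day.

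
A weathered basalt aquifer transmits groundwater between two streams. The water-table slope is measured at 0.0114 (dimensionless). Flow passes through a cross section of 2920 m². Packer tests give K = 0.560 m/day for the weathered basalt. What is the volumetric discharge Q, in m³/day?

18.6

Hydraulic gradient i = 0.0114.
Darcy's law: Q = K · A · i = 0.5600 × 2920 × 0.01140 = 18.64 m³/day.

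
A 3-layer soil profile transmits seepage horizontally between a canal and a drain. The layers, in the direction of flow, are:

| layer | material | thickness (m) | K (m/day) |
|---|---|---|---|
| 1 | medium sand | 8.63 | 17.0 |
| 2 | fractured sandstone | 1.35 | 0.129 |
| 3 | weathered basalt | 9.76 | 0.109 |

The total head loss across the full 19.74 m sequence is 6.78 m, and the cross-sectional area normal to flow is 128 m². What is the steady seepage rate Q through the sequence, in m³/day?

8.63

Flow is perpendicular to layering, so the layers act in series and the equivalent K is the thickness-weighted harmonic mean.
Total thickness L = 8.63 + 1.35 + 9.76 = 19.74 m.
Σ(b_i/K_i) = 8.63/17.0 + 1.35/0.129 + 9.76/0.109 = 100.5 d.
K_eq = L / Σ(b_i/K_i) = 19.74 / 100.5 = 0.1964 m/day.
Q = K_eq · A · (Δh/L) = 0.1964 × 128 × (6.78/19.74) = 8.634 m³/day.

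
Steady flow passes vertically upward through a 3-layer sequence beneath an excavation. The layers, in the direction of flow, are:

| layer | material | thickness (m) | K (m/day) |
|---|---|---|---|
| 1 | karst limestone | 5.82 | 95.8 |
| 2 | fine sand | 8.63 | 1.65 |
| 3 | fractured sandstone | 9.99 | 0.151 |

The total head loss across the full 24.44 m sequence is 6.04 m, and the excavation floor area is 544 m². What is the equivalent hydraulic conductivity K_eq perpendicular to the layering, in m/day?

0.342

Flow is perpendicular to layering, so the layers act in series and the equivalent K is the thickness-weighted harmonic mean.
Total thickness L = 5.82 + 8.63 + 9.99 = 24.44 m.
Σ(b_i/K_i) = 5.82/95.8 + 8.63/1.65 + 9.99/0.151 = 71.45 d.
K_eq = L / Σ(b_i/K_i) = 24.44 / 71.45 = 0.3421 m/day.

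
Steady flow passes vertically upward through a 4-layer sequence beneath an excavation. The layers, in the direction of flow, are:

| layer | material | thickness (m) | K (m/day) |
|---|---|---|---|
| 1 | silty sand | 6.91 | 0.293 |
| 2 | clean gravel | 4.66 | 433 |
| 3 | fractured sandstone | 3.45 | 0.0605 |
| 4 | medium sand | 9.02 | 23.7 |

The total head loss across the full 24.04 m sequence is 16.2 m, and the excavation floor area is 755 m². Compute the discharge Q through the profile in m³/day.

151

Flow is perpendicular to layering, so the layers act in series and the equivalent K is the thickness-weighted harmonic mean.
Total thickness L = 6.91 + 4.66 + 3.45 + 9.02 = 24.04 m.
Σ(b_i/K_i) = 6.91/0.293 + 4.66/433 + 3.45/0.0605 + 9.02/23.7 = 81.00 d.
K_eq = L / Σ(b_i/K_i) = 24.04 / 81.00 = 0.2968 m/day.
Q = K_eq · A · (Δh/L) = 0.2968 × 755 × (16.2/24.04) = 151.0 m³/day.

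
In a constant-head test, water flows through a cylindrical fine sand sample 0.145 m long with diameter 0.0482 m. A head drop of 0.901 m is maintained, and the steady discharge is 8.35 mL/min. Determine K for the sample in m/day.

Cross-sectional area A = π·(d/2)² = π × (0.0482/2)² = 0.001825 m².
Convert discharge: 8.35 mL/min = 1.392e-07 m³/s.
Darcy's law rearranged: K = Q·L / (A·Δh) = 1.392e-07 × 0.145 / (0.001825 × 0.901) = 1.227e-05 m/s = 1.060 m/day.

1.06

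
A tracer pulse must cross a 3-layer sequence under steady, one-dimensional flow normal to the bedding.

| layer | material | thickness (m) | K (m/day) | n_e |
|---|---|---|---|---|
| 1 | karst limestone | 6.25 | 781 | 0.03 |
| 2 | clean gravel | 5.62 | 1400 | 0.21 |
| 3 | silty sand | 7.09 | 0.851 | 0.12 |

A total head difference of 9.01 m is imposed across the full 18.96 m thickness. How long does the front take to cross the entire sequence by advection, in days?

2.05

With flow normal to the layers, continuity requires the same specific discharge q through every layer.
Σ(b_i/K_i) = 6.25/781 + 5.62/1400 + 7.09/0.851 = 8.343 d.
q = Δh / Σ(b_i/K_i) = 9.01 / 8.343 = 1.080 m/day.
In each layer the seepage velocity is v_i = q/n_i, so the layer transit time is t_i = b_i·n_i / q:
  layer 1 (karst limestone): t_1 = 6.25 × 0.03 / 1.080 = 0.1736 d
  layer 2 (clean gravel): t_2 = 5.62 × 0.21 / 1.080 = 1.093 d
  layer 3 (silty sand): t_3 = 7.09 × 0.12 / 1.080 = 0.7879 d
Total t = Σ t_i = 2.054 days.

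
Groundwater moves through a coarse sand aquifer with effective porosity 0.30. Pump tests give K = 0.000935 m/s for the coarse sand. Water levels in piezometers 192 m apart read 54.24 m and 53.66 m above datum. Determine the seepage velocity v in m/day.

0.813

Convert K: 0.000935 m/s × 86400 = 80.78 m/day.
Hydraulic gradient i = (54.24 − 53.66) / 192 = 0.58 / 192 = 0.003021.
Darcy flux q = K · i = 80.78 × 0.003021 = 0.2440 m/day.
Seepage velocity v = q / n_e = 0.2440 / 0.30 = 0.8134 m/day.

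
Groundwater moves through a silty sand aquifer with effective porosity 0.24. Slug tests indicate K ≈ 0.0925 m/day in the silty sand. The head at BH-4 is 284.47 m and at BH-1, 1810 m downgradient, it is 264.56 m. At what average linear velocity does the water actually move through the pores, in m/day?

0.00424

Hydraulic gradient i = (284.47 − 264.56) / 1810 = 19.91 / 1810 = 0.01100.
Darcy flux q = K · i = 0.09250 × 0.01100 = 0.001017 m/day.
Seepage velocity v = q / n_e = 0.001017 / 0.24 = 0.004240 m/day.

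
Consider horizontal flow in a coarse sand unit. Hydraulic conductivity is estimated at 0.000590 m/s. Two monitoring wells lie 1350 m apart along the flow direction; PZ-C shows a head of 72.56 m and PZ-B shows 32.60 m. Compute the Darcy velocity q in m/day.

1.51

Convert K: 0.000590 m/s × 86400 = 50.98 m/day.
Hydraulic gradient i = (72.56 − 32.60) / 1350 = 39.96 / 1350 = 0.02960.
Specific discharge q = K · i = 50.98 × 0.02960 = 1.509 m/day.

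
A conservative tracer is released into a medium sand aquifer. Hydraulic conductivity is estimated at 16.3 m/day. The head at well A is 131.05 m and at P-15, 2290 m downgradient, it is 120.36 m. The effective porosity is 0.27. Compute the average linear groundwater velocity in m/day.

0.282

Hydraulic gradient i = (131.05 − 120.36) / 2290 = 10.69 / 2290 = 0.004668.
Darcy flux q = K · i = 16.30 × 0.004668 = 0.07609 m/day.
Seepage velocity v = q / n_e = 0.07609 / 0.27 = 0.2818 m/day.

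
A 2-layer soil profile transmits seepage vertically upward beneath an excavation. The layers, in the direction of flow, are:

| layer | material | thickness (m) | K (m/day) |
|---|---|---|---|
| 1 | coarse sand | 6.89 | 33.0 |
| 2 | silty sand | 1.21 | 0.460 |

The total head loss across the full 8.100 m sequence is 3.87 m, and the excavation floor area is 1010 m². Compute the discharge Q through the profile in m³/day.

Flow is perpendicular to layering, so the layers act in series and the equivalent K is the thickness-weighted harmonic mean.
Total thickness L = 6.89 + 1.21 = 8.100 m.
Σ(b_i/K_i) = 6.89/33.0 + 1.21/0.460 = 2.839 d.
K_eq = L / Σ(b_i/K_i) = 8.100 / 2.839 = 2.853 m/day.
Q = K_eq · A · (Δh/L) = 2.853 × 1010 × (3.87/8.100) = 1377 m³/day.

1380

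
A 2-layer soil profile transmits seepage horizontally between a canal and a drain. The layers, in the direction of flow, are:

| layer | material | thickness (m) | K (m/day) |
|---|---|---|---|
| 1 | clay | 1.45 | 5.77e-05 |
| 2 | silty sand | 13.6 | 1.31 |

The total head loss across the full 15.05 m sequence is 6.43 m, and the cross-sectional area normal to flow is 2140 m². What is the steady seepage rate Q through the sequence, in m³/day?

0.547

Flow is perpendicular to layering, so the layers act in series and the equivalent K is the thickness-weighted harmonic mean.
Total thickness L = 1.45 + 13.6 = 15.05 m.
Σ(b_i/K_i) = 1.45/5.77e-05 + 13.6/1.31 = 25140 d.
K_eq = L / Σ(b_i/K_i) = 15.05 / 25140 = 0.0005986 m/day.
Q = K_eq · A · (Δh/L) = 0.0005986 × 2140 × (6.43/15.05) = 0.5473 m³/day.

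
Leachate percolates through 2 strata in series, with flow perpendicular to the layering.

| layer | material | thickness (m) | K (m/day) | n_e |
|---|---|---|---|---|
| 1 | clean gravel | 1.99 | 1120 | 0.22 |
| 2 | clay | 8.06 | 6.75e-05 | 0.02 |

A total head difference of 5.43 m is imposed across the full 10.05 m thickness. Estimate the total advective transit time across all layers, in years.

With flow normal to the layers, continuity requires the same specific discharge q through every layer.
Σ(b_i/K_i) = 1.99/1120 + 8.06/6.75e-05 = 1.194e+05 d.
q = Δh / Σ(b_i/K_i) = 5.43 / 1.194e+05 = 4.547e-05 m/day.
In each layer the seepage velocity is v_i = q/n_i, so the layer transit time is t_i = b_i·n_i / q:
  layer 1 (clean gravel): t_1 = 1.99 × 0.22 / 4.547e-05 = 9627 d
  layer 2 (clay): t_2 = 8.06 × 0.02 / 4.547e-05 = 3545 d
Total t = Σ t_i = 13172 days = 36.06 years.

36.1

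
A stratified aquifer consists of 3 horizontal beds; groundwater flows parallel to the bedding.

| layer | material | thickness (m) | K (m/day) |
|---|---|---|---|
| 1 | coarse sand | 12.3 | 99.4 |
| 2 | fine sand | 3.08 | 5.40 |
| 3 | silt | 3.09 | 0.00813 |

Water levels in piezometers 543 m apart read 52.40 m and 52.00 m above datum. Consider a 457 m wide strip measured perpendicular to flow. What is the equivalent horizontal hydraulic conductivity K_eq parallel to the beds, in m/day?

Flow is parallel to layering, so each bed carries its own Darcy discharge and the transmissivities add.
Σ(K_i·b_i) = 99.4×12.3 + 5.40×3.08 + 0.00813×3.09 = 1239 m²/day.
Total thickness b = 18.47 m, so K_eq = Σ(K_i·b_i)/b = 67.10 m/day.

67.1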